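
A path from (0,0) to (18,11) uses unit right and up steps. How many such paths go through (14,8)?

Paths (0,0)->(14,8): C(22,8) = 319770.
Paths (14,8)->(18,11): C(7,3) = 35.
By multiplication principle: 319770 x 35.

Final answer: 11191950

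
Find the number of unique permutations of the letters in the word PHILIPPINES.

Letters (E:1, H:1, I:3, L:1, N:1, P:3, S:1). Total letters: 11.
Permutations = 11!/(3! x 3!).

Final answer: 1108800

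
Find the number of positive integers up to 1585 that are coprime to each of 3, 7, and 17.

|div by 3|=528, |div by 7|=226, |div by 17|=93.
|div by 3&7|=75, |div by 3&17|=31, |div by 7&17|=13, |div by all|=4.
By inclusion-exclusion, divisible by at least one: 528+226+93-75-31-13+4 = 732.
Not divisible by any: 1585 - 732.

Final answer: 853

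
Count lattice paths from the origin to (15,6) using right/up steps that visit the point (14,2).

Paths (0,0)->(14,2): C(16,2) = 120.
Paths (14,2)->(15,6): C(5,4) = 5.
By multiplication principle: 120 x 5.

Final answer: 600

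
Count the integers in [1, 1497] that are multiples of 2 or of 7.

Multiples of 2: 748. Multiples of 7: 213. Of both (lcm=14): 106.
By inclusion-exclusion: 748 + 213 - 106.

Final answer: 855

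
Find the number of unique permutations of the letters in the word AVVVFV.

Letters (A:1, F:1, V:4). Total letters: 6.
Permutations = 6!/(4!).

Final answer: 30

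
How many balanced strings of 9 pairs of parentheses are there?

The structures are counted by the Catalan number C_n. Here n = 9 (pairs).
Using C_0 = 1 and C_(k+1) = C_k x 2(2k+1)/(k+2), build up term by term: C_1=1, C_2=2, C_3=5, C_4=14, C_5=42, C_6=132, C_7=429, C_8=1430, C_9=4862.

Final answer: C_{9} = 4862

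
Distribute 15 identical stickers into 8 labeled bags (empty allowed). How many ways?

Stars and bars: C(n+k-1, k-1) = C(22,7).

Final answer: C(22,7) = 170544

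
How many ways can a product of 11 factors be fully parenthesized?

This is a standard Catalan-number count: the answer is C_n. Here n = 11 - 1 = 10.
C_n = (2n)!/(n!(n+1)!), so C_{10} = 20!/(10! x 11!) = C(20,10)/11 = 184756/11.

Final answer: C_{10} = 16796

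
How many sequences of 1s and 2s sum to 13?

Let f(n) count the ways. The last step is size 1 or 2, so f(n) = f(n-1) + f(n-2) with f(1)=1, f(2)=2.
Building up term by term: f(1)=1, f(2)=2, f(3)=3, f(4)=5, f(5)=8, f(6)=13, f(7)=21, f(8)=34, f(9)=55, f(10)=89, f(11)=144, f(12)=233, f(13)=377.

Final answer: 377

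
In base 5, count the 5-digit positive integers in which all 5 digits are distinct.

The leading digit has 4 choices (anything but zero); the next has 4 (anything but the first), then 3, and so on, one fewer each time.
Total: 4 x 4 x 3 x 2 x 1.

Final answer: 96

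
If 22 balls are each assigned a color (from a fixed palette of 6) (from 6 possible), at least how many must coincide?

There are 6 possible values for color (from a fixed palette of 6). With 22 balls and 6 categories, by pigeonhole: ceiling(22/6).

Final answer: 4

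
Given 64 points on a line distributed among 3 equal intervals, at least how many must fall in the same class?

By pigeonhole with 64 objects and 3 categories: ceiling(64/3).

Final answer: 22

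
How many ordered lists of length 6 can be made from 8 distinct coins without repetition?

P(8,6) = 8!/(8-6)! = 8!/2!.

Final answer: P(8,6) = 20160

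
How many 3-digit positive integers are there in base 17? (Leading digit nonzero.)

Leading digit: 16 options (nonzero). Other 2 digit(s): 17 options each.
Total: 16 x 17^2.

Final answer: 4624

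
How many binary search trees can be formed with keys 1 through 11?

This is counted by the nth Catalan number C_n. Here n = 11.
Using C_0 = 1 and C_(k+1) = C_k x 2(2k+1)/(k+2), build up term by term: C_1=1, C_2=2, C_3=5, C_4=14, C_5=42, C_6=132, C_7=429, C_8=1430, C_9=4862, C_10=16796, C_11=58786.

Final answer: C_{11} = 58786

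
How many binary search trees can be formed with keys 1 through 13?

The structures are counted by the Catalan number C_n. Here n = 13.
C_n = (2n)!/(n!(n+1)!), so C_{13} = 26!/(13! x 14!) = C(26,13)/14 = 10400600/14.

Final answer: C_{13} = 742900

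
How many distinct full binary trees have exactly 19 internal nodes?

This is counted by the nth Catalan number C_n. Here n = 19.
C_n = C(2n,n)/(n+1), so C_{19} = C(38,19)/20 = 35345263800/20.

Final answer: C_{19} = 1767263190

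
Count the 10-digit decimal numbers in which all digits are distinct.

First digit: 9 (not 0). Second: 9 (not first). Third: 8, etc.
Total: 9 x 9 x 8 x 7 x 6 x 5 x 4 x 3 x 2 x 1.

Final answer: 3265920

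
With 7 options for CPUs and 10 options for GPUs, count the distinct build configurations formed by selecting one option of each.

By the multiplication principle: 7 x 10.

Final answer: 70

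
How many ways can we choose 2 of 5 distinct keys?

C(5,2) = 5!/(2! x (5-2)!).

Final answer: C(5,2) = 10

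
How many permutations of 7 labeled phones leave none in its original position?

Use the recurrence D(n) = (n-1)(D(n-1) + D(n-2)) with D(0)=1, D(1)=0.
D(2) = 1 x (0 + 1) = 1
D(3) = 2 x (1 + 0) = 2
D(4) = 3 x (2 + 1) = 9
D(5) = 4 x (9 + 2) = 44
D(6) = 5 x (44 + 9) = 265
D(7) = 6 x (D(6) + D(5)) = 6 x (265 + 44)

Final answer: D(7) = 1854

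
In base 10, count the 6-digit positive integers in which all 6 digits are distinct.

First digit: 9 (nonzero). Second: 9 (not first). Third: 8, etc.
Total: 9 x 9 x 8 x 7 x 6 x 5.

Final answer: 136080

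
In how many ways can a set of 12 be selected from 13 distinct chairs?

C(13,12) = 13!/(12! x 1!).

Final answer: \binom{13}{12} = 13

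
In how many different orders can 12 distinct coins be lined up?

The number of ways to arrange 12 distinct objects is 12!.

Final answer: 12! = 479001600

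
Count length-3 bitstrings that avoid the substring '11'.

Classify by the final bit: ...0 gives a(n-1) strings, ...01 gives a(n-2) strings. Thus a(n) = a(n-1) + a(n-2) with a(1)=2, a(2)=3.
Building up term by term: a(1)=2, a(2)=3, a(3)=5.

Final answer: 5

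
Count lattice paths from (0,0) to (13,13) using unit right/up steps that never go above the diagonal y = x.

Total monotonic paths to (13,13): C(26,13) = 10400600.
A path is bad iff it touches y = x + 1; reflecting its initial segment maps bad paths bijectively onto all paths to (12,14), of which there are C(26,14) = 9657700.
Valid Dyck paths: 10400600 - 9657700.
(Check: C(26,13) - C(26,14) = C(26,13)/14, the Catalan number C_{13}.)

Final answer: C_{13} = 742900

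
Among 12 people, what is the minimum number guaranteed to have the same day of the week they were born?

There are 7 possible values for day of the week they were born. With 12 people and 7 categories, by pigeonhole: ceiling(12/7).

Final answer: 2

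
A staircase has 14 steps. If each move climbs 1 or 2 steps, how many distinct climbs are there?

Condition on the final move: it is a 1-step (f(n-1) ways to get there) or a 2-step (f(n-2) ways), so f(n) = f(n-1) + f(n-2), with f(1)=1, f(2)=2.
Iterating the recurrence: f(1)=1, f(2)=2, f(3)=3, f(4)=5, f(5)=8, f(6)=13, f(7)=21, f(8)=34, f(9)=55, f(10)=89, f(11)=144, f(12)=233, f(13)=377, f(14)=610.

Final answer: 610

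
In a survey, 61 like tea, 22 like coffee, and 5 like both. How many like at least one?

|A union B| = |A| + |B| - |A intersect B| = 61 + 22 - 5.

Final answer: 78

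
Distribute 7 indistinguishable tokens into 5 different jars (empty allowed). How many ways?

Stars and bars: C(n+k-1, k-1) = C(11,4).

Final answer: C(11,4) = 330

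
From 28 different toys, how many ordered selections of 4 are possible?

P(28,4) = 28!/(28-4)! = 28!/24!.

Final answer: P(28,4) = 491400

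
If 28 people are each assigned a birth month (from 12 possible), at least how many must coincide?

There are 12 possible values for birth month. With 28 people and 12 categories, by pigeonhole: ceiling(28/12).

Final answer: 3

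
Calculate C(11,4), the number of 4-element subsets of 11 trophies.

C(11,4) = 11!/(4! x 7!).

Final answer: \binom{11}{4} = 330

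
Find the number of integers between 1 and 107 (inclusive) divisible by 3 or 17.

Multiples of 3: 35. Multiples of 17: 6. Of both (lcm=51): 2.
By inclusion-exclusion: 35 + 6 - 2.

Final answer: 39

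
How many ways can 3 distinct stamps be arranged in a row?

The number of ways to arrange 3 distinct objects is 3!.

Final answer: 3! = 6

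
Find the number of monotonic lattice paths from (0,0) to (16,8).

Each path has 16 right steps and 8 up steps in some order (24 steps total).
Choose which 8 of the 24 steps are up: C(24,8).

Final answer: C(24,8) = 735471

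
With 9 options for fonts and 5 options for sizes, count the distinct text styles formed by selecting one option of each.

By the multiplication principle: 9 x 5.

Final answer: 45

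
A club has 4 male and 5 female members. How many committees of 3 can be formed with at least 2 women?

Sum over valid woman counts:
C(5,2)C(4,1) = 40
C(5,3)C(4,0) = 10
Total: 40 + 10.

Final answer: 50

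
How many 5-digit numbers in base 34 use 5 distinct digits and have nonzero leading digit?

First digit: 33 (nonzero). Second: 33 (not first). Third: 32, etc.
Total: 33 x 33 x 32 x 31 x 30.

Final answer: 32408640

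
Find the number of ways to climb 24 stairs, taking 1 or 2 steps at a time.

Let f(n) be the number of climbs. Removing the last move (1 or 2 steps) gives f(n) = f(n-1) + f(n-2); base cases f(1)=1, f(2)=2.
Computing successive values: f(1)=1, f(2)=2, f(3)=3, f(4)=5, f(5)=8, f(6)=13, f(7)=21, f(8)=34, f(9)=55, f(10)=89, f(11)=144, f(12)=233, f(13)=377, f(14)=610, f(15)=987, f(16)=1597, f(17)=2584, f(18)=4181, f(19)=6765, f(20)=10946, f(21)=17711, f(22)=28657, f(23)=46368, f(24)=75025.

Final answer: 75025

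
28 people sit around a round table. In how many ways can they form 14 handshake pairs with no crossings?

The structures are counted by the Catalan number C_n. Here n = 28/2 = 14.
Using C_0 = 1 and C_(k+1) = C_k x 2(2k+1)/(k+2), build up term by term: C_1=1, C_2=2, C_3=5, C_4=14, C_5=42, C_6=132, C_7=429, C_8=1430, C_9=4862, C_10=16796, C_11=58786, C_12=208012, C_13=742900, C_14=2674440.

Final answer: C_{14} = 2674440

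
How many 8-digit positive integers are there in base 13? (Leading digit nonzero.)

These are the integers in [13^7, 13^8), so the count is 13^8 - 13^7 = 12 x 13^7.

Final answer: 752982204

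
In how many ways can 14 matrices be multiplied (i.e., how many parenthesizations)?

This is counted by the nth Catalan number C_n. Here n = 14 - 1 = 13.
C_n = (2n)!/(n!(n+1)!), so C_{13} = 26!/(13! x 14!) = C(26,13)/14 = 10400600/14.

Final answer: C_{13} = 742900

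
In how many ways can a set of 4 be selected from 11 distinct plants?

C(11,4) = 11!/(4! x (11-4)!).

Final answer: C(11,4) = 330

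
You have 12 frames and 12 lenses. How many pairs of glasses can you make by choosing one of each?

By the multiplication principle: 12 x 12.

Final answer: 144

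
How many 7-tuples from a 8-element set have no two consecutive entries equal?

First character: 8 choices. Each subsequent: 7 choices (must differ from the previous one).
Total: 8 x 7^6.

Final answer: 8 x 7^{6} = 941192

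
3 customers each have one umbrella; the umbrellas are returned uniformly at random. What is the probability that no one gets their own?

Derangements satisfy D(n) = (n-1)(D(n-1) + D(n-2)), starting from D(0)=1, D(1)=0.
Building up: D(2)=1, D(3)=2.
Total arrangements: 3! = 6.
Probability = D(3)/3! = 1/3.

Final answer: D(3)/3! = 2/6 = 0.333333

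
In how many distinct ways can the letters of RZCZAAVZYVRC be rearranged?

Letters (A:2, C:2, R:2, V:2, Y:1, Z:3). Total letters: 12.
Permutations = 12!/(3! x 2! x 2! x 2! x 2!).

Final answer: 4989600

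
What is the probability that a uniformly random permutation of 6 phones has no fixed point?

D(n) = (n-1)(D(n-1) + D(n-2)), D(0)=1, D(1)=0.
Building up: D(2)=1, D(3)=2, D(4)=9, D(5)=44, D(6)=265.
Total arrangements: 6! = 720.
Probability = D(6)/6! = 53/144.

Final answer: D(6)/6! = 265/720 = 0.368056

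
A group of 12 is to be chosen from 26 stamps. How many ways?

C(26,12) = 26!/(12! x 14!).

Final answer: \binom{26}{12} = 9657700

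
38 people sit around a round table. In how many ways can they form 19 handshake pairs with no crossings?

This is a standard Catalan-number count: the answer is C_n. Here n = 38/2 = 19.
Using C_0 = 1 and C_(k+1) = C_k x 2(2k+1)/(k+2), build up term by term: C_1=1, C_2=2, C_3=5, C_4=14, C_5=42, C_6=132, C_7=429, C_8=1430, C_9=4862, C_10=16796, C_11=58786, C_12=208012, C_13=742900, C_14=2674440, C_15=9694845, C_16=35357670, C_17=129644790, C_18=477638700, C_19=1767263190.

Final answer: C_{19} = 1767263190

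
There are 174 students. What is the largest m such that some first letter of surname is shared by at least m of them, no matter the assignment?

There are 26 possible values for first letter of surname. With 174 students and 26 categories, by pigeonhole: ceiling(174/26).

Final answer: 7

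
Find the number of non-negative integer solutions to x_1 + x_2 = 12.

Stars and bars with 12 stars and 1 bars:
C(12+2-1, 2-1) = C(13,1).

Final answer: C(13,1) = 13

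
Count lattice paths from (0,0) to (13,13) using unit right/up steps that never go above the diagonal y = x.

Total monotonic paths to (13,13): C(26,13) = 10400600.
A path is bad iff it touches y = x + 1; reflecting its initial segment maps bad paths bijectively onto all paths to (12,14), of which there are C(26,14) = 9657700.
Valid Dyck paths: 10400600 - 9657700.
(This is the Catalan number C_{13}.)

Final answer: C_{13} = 742900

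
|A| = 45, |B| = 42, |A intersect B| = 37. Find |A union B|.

|A union B| = |A| + |B| - |A intersect B| = 45 + 42 - 37.

Final answer: 50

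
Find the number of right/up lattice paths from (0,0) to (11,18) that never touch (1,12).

Total paths to (11,18): C(29,18) = 34597290.
Paths through (1,12): C(13,12) x C(16,6) = 104104.
Avoiding (1,12): 34597290 - 104104.

Final answer: 34493186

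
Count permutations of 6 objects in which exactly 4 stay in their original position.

Choose which 4 elements are fixed: C(6,4) = 15.
Derange the remaining 2 using D(j) = (j-1)(D(j-1) + D(j-2)), D(0)=1, D(1)=0: D(2)=1.
Total: 15 x 1.

Final answer: C(6,4) D(2) = 15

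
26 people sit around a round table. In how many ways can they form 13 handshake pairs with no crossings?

The structures are counted by the Catalan number C_n. Here n = 26/2 = 13.
Using C_0 = 1 and C_(k+1) = C_k x 2(2k+1)/(k+2), build up term by term: C_1=1, C_2=2, C_3=5, C_4=14, C_5=42, C_6=132, C_7=429, C_8=1430, C_9=4862, C_10=16796, C_11=58786, C_12=208012, C_13=742900.

Final answer: C_{13} = 742900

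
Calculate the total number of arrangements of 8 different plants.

The number of ways to arrange 8 distinct objects is 8!.

Final answer: 8! = 40320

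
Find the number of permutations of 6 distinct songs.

The number of ways to arrange 6 distinct objects is 6!.

Final answer: 6! = 720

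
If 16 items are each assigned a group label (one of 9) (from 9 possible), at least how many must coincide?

There are 9 possible values for group label (one of 9). With 16 items and 9 categories, by pigeonhole: ceiling(16/9).

Final answer: 2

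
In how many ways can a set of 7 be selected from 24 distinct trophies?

C(24,7) = 24!/(7! x (24-7)!).

Final answer: C(24,7) = 346104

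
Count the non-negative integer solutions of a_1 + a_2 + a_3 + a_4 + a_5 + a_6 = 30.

Stars and bars with 30 stars and 5 bars:
C(30+6-1, 6-1) = C(35,5).

Final answer: C(35,5) = 324632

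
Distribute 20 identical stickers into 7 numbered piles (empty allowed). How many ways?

Stars and bars: C(n+k-1, k-1) = C(26,6).

Final answer: C(26,6) = 230230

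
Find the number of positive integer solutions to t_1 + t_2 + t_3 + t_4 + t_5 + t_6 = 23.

Substitute t'_i = t_i - 1 (so t'_i >= 0). Then sum t'_i = 23 - 6 = 17.
Stars and bars: C(17+6-1, 6-1) = C(22,5).

Final answer: C(22,5) = 26334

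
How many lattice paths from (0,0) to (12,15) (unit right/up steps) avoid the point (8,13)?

Total paths to (12,15): C(27,15) = 17383860.
Paths through (8,13): C(21,13) x C(6,2) = 3052350.
Avoiding (8,13): 17383860 - 3052350.

Final answer: 14331510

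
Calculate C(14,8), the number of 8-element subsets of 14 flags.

C(14,8) = 14!/(8! x 6!).

Final answer: \binom{14}{8} = 3003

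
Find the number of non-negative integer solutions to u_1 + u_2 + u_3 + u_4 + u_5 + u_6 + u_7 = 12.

Stars and bars with 12 stars and 6 bars:
C(12+7-1, 7-1) = C(18,6).

Final answer: C(18,6) = 18564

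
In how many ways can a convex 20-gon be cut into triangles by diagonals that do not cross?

The structures are counted by the Catalan number C_n. Here n = 20 - 2 = 18.
C_n = C(2n,n) - C(2n,n+1), so C_{18} = C(36,18) - C(36,19) = 9075135300 - 8597496600.

Final answer: C_{18} = 477638700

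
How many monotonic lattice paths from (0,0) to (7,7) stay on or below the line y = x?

Total monotonic paths to (7,7): C(14,7) = 3432.
Reflecting each bad path at its first crossing gives a bijection with paths to (6,8): C(14,8) = 3003.
Valid Dyck paths: 3432 - 3003.
(This is the Catalan number C_{7}.)

Final answer: C_{7} = 429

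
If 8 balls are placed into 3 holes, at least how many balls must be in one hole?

By the pigeonhole principle: ceiling(8/3).

Final answer: 3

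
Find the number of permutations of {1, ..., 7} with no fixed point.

D(n) = (n-1)(D(n-1) + D(n-2)), D(0)=1, D(1)=0.
D(2) = 1 x (0 + 1) = 1
D(3) = 2 x (1 + 0) = 2
D(4) = 3 x (2 + 1) = 9
D(5) = 4 x (9 + 2) = 44
D(6) = 5 x (44 + 9) = 265
D(7) = 6 x (D(6) + D(5)) = 6 x (265 + 44)

Final answer: D(7) = 1854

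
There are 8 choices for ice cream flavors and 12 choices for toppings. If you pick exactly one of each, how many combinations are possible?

By the multiplication principle: 8 x 12.

Final answer: 96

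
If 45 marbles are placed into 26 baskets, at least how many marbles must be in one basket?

By the pigeonhole principle: ceiling(45/26).

Final answer: 2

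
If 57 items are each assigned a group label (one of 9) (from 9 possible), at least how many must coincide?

There are 9 possible values for group label (one of 9). With 57 items and 9 categories, by pigeonhole: ceiling(57/9).

Final answer: 7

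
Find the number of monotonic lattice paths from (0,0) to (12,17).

Each path has 12 right steps and 17 up steps in some order (29 steps total).
Choose which 17 of the 29 steps are up: C(29,17).

Final answer: C(29,17) = 51895935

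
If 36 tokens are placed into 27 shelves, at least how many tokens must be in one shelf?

By the pigeonhole principle: ceiling(36/27).

Final answer: 2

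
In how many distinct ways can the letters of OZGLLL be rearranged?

Letters (G:1, L:3, O:1, Z:1). Total letters: 6.
Permutations = 6!/(3!).

Final answer: 120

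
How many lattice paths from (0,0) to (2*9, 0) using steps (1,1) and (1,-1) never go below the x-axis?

Total monotonic paths to (9,9): C(18,9) = 48620.
Reflecting each bad path at its first crossing gives a bijection with paths to (8,10): C(18,10) = 43758.
Valid Dyck paths: 48620 - 43758.
(These counts are the Catalan numbers.)

Final answer: C_{9} = 4862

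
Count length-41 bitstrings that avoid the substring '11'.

Classify by the final bit: ...0 gives a(n-1) strings, ...01 gives a(n-2) strings. Thus a(n) = a(n-1) + a(n-2) with a(1)=2, a(2)=3.
Computing successive values: a(1)=2, a(2)=3, a(3)=5, a(4)=8, a(5)=13, a(6)=21, a(7)=34, a(8)=55, a(9)=89, a(10)=144, a(11)=233, a(12)=377, a(13)=610, a(14)=987, a(15)=1597, a(16)=2584, a(17)=4181, a(18)=6765, a(19)=10946, a(20)=17711, a(21)=28657, a(22)=46368, a(23)=75025, a(24)=121393, a(25)=196418, a(26)=317811, a(27)=514229, a(28)=832040, a(29)=1346269, a(30)=2178309, a(31)=3524578, a(32)=5702887, a(33)=9227465, a(34)=14930352, a(35)=24157817, a(36)=39088169, a(37)=63245986, a(38)=102334155, a(39)=165580141, a(40)=267914296, a(41)=433494437.

Final answer: 433494437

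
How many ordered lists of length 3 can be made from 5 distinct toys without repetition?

P(5,3) = 5!/(5-3)! = 5!/2!.

Final answer: P(5,3) = 60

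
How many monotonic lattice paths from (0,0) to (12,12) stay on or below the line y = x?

Total monotonic paths to (12,12): C(24,12) = 2704156.
By the reflection principle, paths that go above the diagonal number C(24,13) = 2496144.
Valid Dyck paths: 2704156 - 2496144.
(This is the Catalan number C_{12}.)

Final answer: C_{12} = 208012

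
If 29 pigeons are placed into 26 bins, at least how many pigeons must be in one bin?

By the pigeonhole principle: ceiling(29/26).

Final answer: 2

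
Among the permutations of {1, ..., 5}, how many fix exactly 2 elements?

Choose which 2 elements are fixed: C(5,2) = 10.
Derange the remaining 3 using D(j) = (j-1)(D(j-1) + D(j-2)), D(0)=1, D(1)=0: D(2)=1, D(3)=2.
Total: 10 x 2.

Final answer: C(5,2) D(3) = 20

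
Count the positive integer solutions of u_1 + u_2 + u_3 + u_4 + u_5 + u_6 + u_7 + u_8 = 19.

Substitute u'_i = u_i - 1 (so u'_i >= 0). Then sum u'_i = 19 - 8 = 11.
Stars and bars: C(11+8-1, 8-1) = C(18,7).

Final answer: C(18,7) = 31824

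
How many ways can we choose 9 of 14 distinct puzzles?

C(14,9) = 14!/(9! x 5!).

Final answer: \binom{14}{9} = 2002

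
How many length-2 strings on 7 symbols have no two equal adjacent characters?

Let g(n) count such strings. g(1) = 7, and each valid string of length n-1 extends in 6 ways (any symbol but the last), so g(n) = 6 g(n-1).
Total: g(2) = 7 x 6^1.

Final answer: 7 x 6^{1} = 42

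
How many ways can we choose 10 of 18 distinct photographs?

C(18,10) = 18!/(10! x 8!).

Final answer: \binom{18}{10} = 43758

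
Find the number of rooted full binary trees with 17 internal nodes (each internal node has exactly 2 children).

This is counted by the nth Catalan number C_n. Here n = 17.
C_n = C(2n,n) - C(2n,n+1), so C_{17} = C(34,17) - C(34,18) = 2333606220 - 2203961430.

Final answer: C_{17} = 129644790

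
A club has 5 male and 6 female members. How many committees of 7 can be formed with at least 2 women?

Sum over valid woman counts:
C(6,2)C(5,5) = 15
C(6,3)C(5,4) = 100
C(6,4)C(5,3) = 150
C(6,5)C(5,2) = 60
C(6,6)C(5,1) = 5
Total: 15 + 100 + 150 + 60 + 5.

Final answer: 330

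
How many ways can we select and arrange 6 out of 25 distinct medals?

P(25,6) = 25!/(25-6)! = 25!/19!.

Final answer: P(25,6) = 127512000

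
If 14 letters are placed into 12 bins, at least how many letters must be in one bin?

By the pigeonhole principle: ceiling(14/12).

Final answer: 2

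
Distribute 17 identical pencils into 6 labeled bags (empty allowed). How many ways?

Stars and bars: C(n+k-1, k-1) = C(22,5).

Final answer: C(22,5) = 26334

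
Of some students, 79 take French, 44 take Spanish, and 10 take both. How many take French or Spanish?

|A union B| = |A| + |B| - |A intersect B| = 79 + 44 - 10.

Final answer: 113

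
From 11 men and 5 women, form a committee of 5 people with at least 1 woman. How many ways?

Sum over valid woman counts:
C(5,1)C(11,4) = 1650
C(5,2)C(11,3) = 1650
C(5,3)C(11,2) = 550
C(5,4)C(11,1) = 55
C(5,5)C(11,0) = 1
Total: 1650 + 1650 + 550 + 55 + 1.

Final answer: 3906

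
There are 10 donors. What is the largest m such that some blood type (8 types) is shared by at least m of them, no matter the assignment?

There are 8 possible values for blood type (8 types). With 10 donors and 8 categories, by pigeonhole: ceiling(10/8).

Final answer: 2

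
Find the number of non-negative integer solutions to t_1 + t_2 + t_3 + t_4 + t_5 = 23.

Stars and bars with 23 stars and 4 bars:
C(23+5-1, 5-1) = C(27,4).

Final answer: C(27,4) = 17550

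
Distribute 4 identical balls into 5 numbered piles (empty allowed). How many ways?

Stars and bars: C(n+k-1, k-1) = C(8,4).

Final answer: C(8,4) = 70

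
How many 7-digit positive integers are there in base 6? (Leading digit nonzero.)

These are the integers in [6^6, 6^7), so the count is 6^7 - 6^6 = 5 x 6^6.

Final answer: 233280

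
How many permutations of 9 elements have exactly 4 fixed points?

Choose which 4 elements are fixed: C(9,4) = 126.
Derange the remaining 5 using D(j) = (j-1)(D(j-1) + D(j-2)), D(0)=1, D(1)=0: D(2)=1, D(3)=2, D(4)=9, D(5)=44.
Total: 126 x 44.

Final answer: C(9,4) D(5) = 5544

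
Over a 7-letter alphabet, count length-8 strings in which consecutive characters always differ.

Let g(n) count such strings. g(1) = 7, and each valid string of length n-1 extends in 6 ways (any symbol but the last), so g(n) = 6 g(n-1).
Total: g(8) = 7 x 6^7.

Final answer: 7 x 6^{7} = 1959552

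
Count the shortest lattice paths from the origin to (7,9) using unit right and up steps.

Each path has 7 right steps and 9 up steps in some order (16 steps total).
Choose which 9 of the 16 steps are up: C(16,9).

Final answer: C(16,9) = 11440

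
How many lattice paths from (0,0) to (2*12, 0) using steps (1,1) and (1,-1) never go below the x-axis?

Total monotonic paths to (12,12): C(24,12) = 2704156.
Paths that cross above y=x (reflection bijection): C(24,13) = 2496144.
Valid Dyck paths: 2704156 - 2496144.
(Equivalently, C_{12} = C(24,12)/13 = 2704156/13.)

Final answer: C_{12} = 208012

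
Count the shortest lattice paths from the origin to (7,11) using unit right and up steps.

Each path has 7 right steps and 11 up steps in some order (18 steps total).
Choose which 11 of the 18 steps are up: C(18,11).

Final answer: C(18,11) = 31824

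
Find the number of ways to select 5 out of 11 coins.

C(11,5) = 11!/(5! x (11-5)!).

Final answer: C(11,5) = 462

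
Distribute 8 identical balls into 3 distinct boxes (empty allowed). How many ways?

Stars and bars: C(n+k-1, k-1) = C(10,2).

Final answer: C(10,2) = 45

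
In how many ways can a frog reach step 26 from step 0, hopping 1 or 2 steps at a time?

Condition on the final move: it is a 1-step (f(n-1) ways to get there) or a 2-step (f(n-2) ways), so f(n) = f(n-1) + f(n-2), with f(1)=1, f(2)=2.
Computing successive values: f(1)=1, f(2)=2, f(3)=3, f(4)=5, f(5)=8, f(6)=13, f(7)=21, f(8)=34, f(9)=55, f(10)=89, f(11)=144, f(12)=233, f(13)=377, f(14)=610, f(15)=987, f(16)=1597, f(17)=2584, f(18)=4181, f(19)=6765, f(20)=10946, f(21)=17711, f(22)=28657, f(23)=46368, f(24)=75025, f(25)=121393, f(26)=196418.

Final answer: 196418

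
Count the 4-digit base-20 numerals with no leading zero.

In base 20, the leading digit has 19 choices (1..19); each of the remaining 3 digits has 20 choices.
Total: 19 x 20^3.

Final answer: 152000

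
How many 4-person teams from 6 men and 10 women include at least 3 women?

Sum over valid woman counts:
C(10,3)C(6,1) = 720
C(10,4)C(6,0) = 210
Total: 720 + 210.

Final answer: 930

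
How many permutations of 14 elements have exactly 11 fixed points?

Choose which 11 elements are fixed: C(14,11) = 364.
Derange the remaining 3 using D(j) = (j-1)(D(j-1) + D(j-2)), D(0)=1, D(1)=0: D(2)=1, D(3)=2.
Total: 364 x 2.

Final answer: C(14,11) D(3) = 728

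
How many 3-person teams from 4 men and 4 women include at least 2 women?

Sum over valid woman counts:
C(4,2)C(4,1) = 24
C(4,3)C(4,0) = 4
Total: 24 + 4.

Final answer: 28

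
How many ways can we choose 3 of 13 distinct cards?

C(13,3) = 13!/(3! x (13-3)!).

Final answer: C(13,3) = 286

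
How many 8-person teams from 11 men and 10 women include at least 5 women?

Sum over valid woman counts:
C(10,5)C(11,3) = 41580
C(10,6)C(11,2) = 11550
C(10,7)C(11,1) = 1320
C(10,8)C(11,0) = 45
Total: 41580 + 11550 + 1320 + 45.

Final answer: 54495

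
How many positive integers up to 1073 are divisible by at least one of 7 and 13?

Multiples of 7: 153. Multiples of 13: 82. Of both (lcm=91): 11.
By inclusion-exclusion: 153 + 82 - 11.

Final answer: 224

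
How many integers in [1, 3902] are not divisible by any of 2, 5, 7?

|div by 2|=1951, |div by 5|=780, |div by 7|=557.
|div by 2&5|=390, |div by 2&7|=278, |div by 5&7|=111, |div by all|=55.
By inclusion-exclusion, divisible by at least one: 1951+780+557-390-278-111+55 = 2564.
Not divisible by any: 3902 - 2564.

Final answer: 1338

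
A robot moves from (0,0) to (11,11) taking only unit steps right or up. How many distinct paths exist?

Each path has 11 right steps and 11 up steps in some order (22 steps total).
Choose which 11 of the 22 steps are up: C(22,11).

Final answer: C(22,11) = 705432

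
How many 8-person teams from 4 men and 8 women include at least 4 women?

Sum over valid woman counts:
C(8,4)C(4,4) = 70
C(8,5)C(4,3) = 224
C(8,6)C(4,2) = 168
C(8,7)C(4,1) = 32
C(8,8)C(4,0) = 1
Total: 70 + 224 + 168 + 32 + 1.

Final answer: 495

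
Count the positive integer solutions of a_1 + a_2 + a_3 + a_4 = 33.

Substitute a'_i = a_i - 1 (so a'_i >= 0). Then sum a'_i = 33 - 4 = 29.
Stars and bars: C(29+4-1, 4-1) = C(32,3).

Final answer: C(32,3) = 4960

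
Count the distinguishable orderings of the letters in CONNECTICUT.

Letters (C:3, E:1, I:1, N:2, O:1, T:2, U:1). Total letters: 11.
Permutations = 11!/(3! x 2! x 2!).

Final answer: 1663200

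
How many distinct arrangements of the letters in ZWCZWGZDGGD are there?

Letters (C:1, D:2, G:3, W:2, Z:3). Total letters: 11.
Permutations = 11!/(3! x 3! x 2! x 2!).

Final answer: 277200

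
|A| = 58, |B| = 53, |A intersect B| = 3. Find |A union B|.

|A union B| = |A| + |B| - |A intersect B| = 58 + 53 - 3.

Final answer: 108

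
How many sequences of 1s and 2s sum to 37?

Condition on the final move: it is a 1-step (f(n-1) ways to get there) or a 2-step (f(n-2) ways), so f(n) = f(n-1) + f(n-2), with f(1)=1, f(2)=2.
Iterating the recurrence: f(1)=1, f(2)=2, f(3)=3, f(4)=5, f(5)=8, f(6)=13, f(7)=21, f(8)=34, f(9)=55, f(10)=89, f(11)=144, f(12)=233, f(13)=377, f(14)=610, f(15)=987, f(16)=1597, f(17)=2584, f(18)=4181, f(19)=6765, f(20)=10946, f(21)=17711, f(22)=28657, f(23)=46368, f(24)=75025, f(25)=121393, f(26)=196418, f(27)=317811, f(28)=514229, f(29)=832040, f(30)=1346269, f(31)=2178309, f(32)=3524578, f(33)=5702887, f(34)=9227465, f(35)=14930352, f(36)=24157817, f(37)=39088169.

Final answer: 39088169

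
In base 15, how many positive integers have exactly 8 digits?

Leading digit: 14 options (nonzero). Other 7 digit(s): 15 options each.
Total: 14 x 15^7.

Final answer: 2392031250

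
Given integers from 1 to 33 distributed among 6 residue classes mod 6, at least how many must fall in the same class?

By pigeonhole with 33 objects and 6 categories: ceiling(33/6).

Final answer: 6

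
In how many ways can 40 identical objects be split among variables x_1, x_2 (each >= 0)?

Stars and bars with 40 stars and 1 bars:
C(40+2-1, 2-1) = C(41,1).

Final answer: C(41,1) = 41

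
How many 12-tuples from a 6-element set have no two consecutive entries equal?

Let g(n) count such strings. g(1) = 6, and each valid string of length n-1 extends in 5 ways (any symbol but the last), so g(n) = 5 g(n-1).
Total: g(12) = 6 x 5^11.

Final answer: 6 x 5^{11} = 292968750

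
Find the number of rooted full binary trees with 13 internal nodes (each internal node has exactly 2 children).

This is counted by the nth Catalan number C_n. Here n = 13.
Using C_0 = 1 and C_(k+1) = C_k x 2(2k+1)/(k+2), build up term by term: C_1=1, C_2=2, C_3=5, C_4=14, C_5=42, C_6=132, C_7=429, C_8=1430, C_9=4862, C_10=16796, C_11=58786, C_12=208012, C_13=742900.

Final answer: C_{13} = 742900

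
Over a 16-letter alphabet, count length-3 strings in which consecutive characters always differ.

First character: 16 choices. Each subsequent: 15 choices (must differ from the previous one).
Total: 16 x 15^2.

Final answer: 16 x 15^{2} = 3600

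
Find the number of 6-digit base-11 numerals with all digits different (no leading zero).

First digit: 10 (nonzero). Second: 10 (not first). Third: 9, etc.
Total: 10 x 10 x 9 x 8 x 7 x 6.

Final answer: 302400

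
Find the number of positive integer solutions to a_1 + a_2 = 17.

Substitute a'_i = a_i - 1 (so a'_i >= 0). Then sum a'_i = 17 - 2 = 15.
Stars and bars: C(15+2-1, 2-1) = C(16,1).

Final answer: C(16,1) = 16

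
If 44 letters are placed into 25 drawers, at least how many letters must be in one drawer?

By the pigeonhole principle: ceiling(44/25).

Final answer: 2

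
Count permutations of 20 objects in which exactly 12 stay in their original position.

Choose which 12 elements are fixed: C(20,12) = 125970.
Derange the remaining 8 using D(j) = (j-1)(D(j-1) + D(j-2)), D(0)=1, D(1)=0: D(2)=1, D(3)=2, D(4)=9, D(5)=44, D(6)=265, D(7)=1854, D(8)=14833.
Total: 125970 x 14833.

Final answer: C(20,12) D(8) = 1868513010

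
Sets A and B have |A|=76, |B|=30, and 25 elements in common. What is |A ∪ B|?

|A union B| = |A| + |B| - |A intersect B| = 76 + 30 - 25.

Final answer: 81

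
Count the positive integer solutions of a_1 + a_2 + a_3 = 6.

Substitute a'_i = a_i - 1 (so a'_i >= 0). Then sum a'_i = 6 - 3 = 3.
Stars and bars: C(3+3-1, 3-1) = C(5,2).

Final answer: C(5,2) = 10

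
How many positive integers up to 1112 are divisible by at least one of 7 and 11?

Multiples of 7: 158. Multiples of 11: 101. Of both (lcm=77): 14.
By inclusion-exclusion: 158 + 101 - 14.

Final answer: 245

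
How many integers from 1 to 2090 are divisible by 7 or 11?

Multiples of 7: 298. Multiples of 11: 190. Of both (lcm=77): 27.
By inclusion-exclusion: 298 + 190 - 27.

Final answer: 461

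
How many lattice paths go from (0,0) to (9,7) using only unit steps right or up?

Each path has 9 right steps and 7 up steps in some order (16 steps total).
Choose which 7 of the 16 steps are up: C(16,7).

Final answer: C(16,7) = 11440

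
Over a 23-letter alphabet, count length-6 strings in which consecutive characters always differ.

First character: 23 choices. Each subsequent: 22 choices (must differ from the previous one).
Total: 23 x 22^5.

Final answer: 23 x 22^{5} = 118533536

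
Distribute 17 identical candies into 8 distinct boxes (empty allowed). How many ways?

Stars and bars: C(n+k-1, k-1) = C(24,7).

Final answer: C(24,7) = 346104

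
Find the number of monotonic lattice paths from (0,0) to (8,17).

Each path has 8 right steps and 17 up steps in some order (25 steps total).
Choose which 17 of the 25 steps are up: C(25,17).

Final answer: C(25,17) = 1081575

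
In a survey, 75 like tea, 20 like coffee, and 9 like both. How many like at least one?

|A union B| = |A| + |B| - |A intersect B| = 75 + 20 - 9.

Final answer: 86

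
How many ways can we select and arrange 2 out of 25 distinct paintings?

P(25,2) = 25!/(25-2)! = 25!/23!.

Final answer: P(25,2) = 600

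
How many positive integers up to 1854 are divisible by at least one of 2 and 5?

Multiples of 2: 927. Multiples of 5: 370. Of both (lcm=10): 185.
By inclusion-exclusion: 927 + 370 - 185.

Final answer: 1112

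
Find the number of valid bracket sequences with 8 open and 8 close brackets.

This is counted by the nth Catalan number C_n. Here n = 8 (pairs).
C_n = C(2n,n) - C(2n,n+1), so C_{8} = C(16,8) - C(16,9) = 12870 - 11440.

Final answer: C_{8} = 1430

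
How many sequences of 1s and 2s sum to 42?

Let f(n) be the number of climbs. Removing the last move (1 or 2 steps) gives f(n) = f(n-1) + f(n-2); base cases f(1)=1, f(2)=2.
Computing successive values: f(1)=1, f(2)=2, f(3)=3, f(4)=5, f(5)=8, f(6)=13, f(7)=21, f(8)=34, f(9)=55, f(10)=89, f(11)=144, f(12)=233, f(13)=377, f(14)=610, f(15)=987, f(16)=1597, f(17)=2584, f(18)=4181, f(19)=6765, f(20)=10946, f(21)=17711, f(22)=28657, f(23)=46368, f(24)=75025, f(25)=121393, f(26)=196418, f(27)=317811, f(28)=514229, f(29)=832040, f(30)=1346269, f(31)=2178309, f(32)=3524578, f(33)=5702887, f(34)=9227465, f(35)=14930352, f(36)=24157817, f(37)=39088169, f(38)=63245986, f(39)=102334155, f(40)=165580141, f(41)=267914296, f(42)=433494437.

Final answer: 433494437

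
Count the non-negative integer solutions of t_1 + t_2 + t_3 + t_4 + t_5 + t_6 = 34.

Stars and bars with 34 stars and 5 bars:
C(34+6-1, 6-1) = C(39,5).

Final answer: C(39,5) = 575757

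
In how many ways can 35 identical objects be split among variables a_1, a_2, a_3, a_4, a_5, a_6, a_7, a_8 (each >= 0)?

Stars and bars with 35 stars and 7 bars:
C(35+8-1, 8-1) = C(42,7).

Final answer: C(42,7) = 26978328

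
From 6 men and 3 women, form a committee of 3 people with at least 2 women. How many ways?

Sum over valid woman counts:
C(3,2)C(6,1) = 18
C(3,3)C(6,0) = 1
Total: 18 + 1.

Final answer: 19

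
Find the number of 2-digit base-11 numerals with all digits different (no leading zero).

First digit: 10 (nonzero). Second: 10 (not first). Third: 9, etc.
Total: 10 x 10.

Final answer: 100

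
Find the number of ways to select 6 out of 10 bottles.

C(10,6) = 10!/(6! x (10-6)!).

Final answer: C(10,6) = 210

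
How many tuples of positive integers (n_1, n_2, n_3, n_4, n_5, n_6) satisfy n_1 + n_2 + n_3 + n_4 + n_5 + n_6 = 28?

Substitute n'_i = n_i - 1 (so n'_i >= 0). Then sum n'_i = 28 - 6 = 22.
Stars and bars: C(22+6-1, 6-1) = C(27,5).

Final answer: C(27,5) = 80730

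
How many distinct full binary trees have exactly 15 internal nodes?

This is a standard Catalan-number count: the answer is C_n. Here n = 15.
C_n = C(2n,n) - C(2n,n+1), so C_{15} = C(30,15) - C(30,16) = 155117520 - 145422675.

Final answer: C_{15} = 9694845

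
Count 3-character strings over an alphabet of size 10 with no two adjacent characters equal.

First character: 10 choices. Each subsequent: 9 choices (must differ from the previous one).
Total: 10 x 9^2.

Final answer: 10 x 9^{2} = 810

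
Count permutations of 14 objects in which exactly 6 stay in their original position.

Choose which 6 elements are fixed: C(14,6) = 3003.
Derange the remaining 8 using D(j) = (j-1)(D(j-1) + D(j-2)), D(0)=1, D(1)=0: D(2)=1, D(3)=2, D(4)=9, D(5)=44, D(6)=265, D(7)=1854, D(8)=14833.
Total: 3003 x 14833.

Final answer: C(14,6) D(8) = 44543499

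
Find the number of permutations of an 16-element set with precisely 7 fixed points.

Choose which 7 elements are fixed: C(16,7) = 11440.
Derange the remaining 9 using D(j) = (j-1)(D(j-1) + D(j-2)), D(0)=1, D(1)=0: D(2)=1, D(3)=2, D(4)=9, D(5)=44, D(6)=265, D(7)=1854, D(8)=14833, D(9)=133496.
Total: 11440 x 133496.

Final answer: C(16,7) D(9) = 1527194240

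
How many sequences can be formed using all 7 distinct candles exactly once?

The number of ways to arrange 7 distinct objects is 7!.

Final answer: 7! = 5040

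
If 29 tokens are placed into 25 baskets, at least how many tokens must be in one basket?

By the pigeonhole principle: ceiling(29/25).

Final answer: 2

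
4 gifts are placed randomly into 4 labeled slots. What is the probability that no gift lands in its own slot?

Use the recurrence D(n) = (n-1)(D(n-1) + D(n-2)) with D(0)=1, D(1)=0.
Building up: D(2)=1, D(3)=2, D(4)=9.
Total arrangements: 4! = 24.
Probability = D(4)/4! = 3/8.

Final answer: D(4)/4! = 9/24 = 0.375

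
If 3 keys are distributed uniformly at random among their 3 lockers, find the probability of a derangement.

Derangements satisfy D(n) = (n-1)(D(n-1) + D(n-2)), starting from D(0)=1, D(1)=0.
Building up: D(2)=1, D(3)=2.
Total arrangements: 3! = 6.
Probability = D(3)/3! = 1/3.

Final answer: D(3)/3! = 2/6 = 0.333333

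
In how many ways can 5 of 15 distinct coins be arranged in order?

P(15,5) = 15!/(15-5)! = 15!/10!.

Final answer: P(15,5) = 360360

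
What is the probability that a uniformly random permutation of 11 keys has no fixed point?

Derangements satisfy D(n) = (n-1)(D(n-1) + D(n-2)), starting from D(0)=1, D(1)=0.
Building up: D(2)=1, D(3)=2, D(4)=9, D(5)=44, D(6)=265, D(7)=1854, D(8)=14833, D(9)=133496, D(10)=1334961, D(11)=14684570.
Total arrangements: 11! = 39916800.
Probability = D(11)/11! = 1468457/3991680.

Final answer: D(11)/11! = 14684570/39916800 = 0.367879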